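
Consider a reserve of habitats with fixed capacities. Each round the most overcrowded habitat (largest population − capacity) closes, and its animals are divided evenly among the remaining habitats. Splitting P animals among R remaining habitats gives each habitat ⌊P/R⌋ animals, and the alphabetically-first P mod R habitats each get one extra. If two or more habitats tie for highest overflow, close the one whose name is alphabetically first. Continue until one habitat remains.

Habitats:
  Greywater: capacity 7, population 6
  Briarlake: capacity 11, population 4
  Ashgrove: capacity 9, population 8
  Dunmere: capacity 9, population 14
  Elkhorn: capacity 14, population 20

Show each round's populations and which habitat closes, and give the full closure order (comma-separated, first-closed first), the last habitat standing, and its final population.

Closure order: Elkhorn, Dunmere, Ashgrove, Greywater
Last habitat: Briarlake with 52 animals

Round 1: Ashgrove=8 Briarlake=4 Dunmere=14 Elkhorn=20 Greywater=6 → close Elkhorn (overflow 6)
  20÷4 = 5 each, +1 to first 0
Round 2: Ashgrove=13 Briarlake=9 Dunmere=19 Greywater=11 → close Dunmere (overflow 10)
  19÷3 = 6 each, +1 to first 1
Round 3: Ashgrove=20 Briarlake=15 Greywater=17 → close Ashgrove (overflow 11)
  20÷2 = 10 each, +1 to first 0
Round 4: Briarlake=25 Greywater=27 → close Greywater (overflow 20)
  27÷1 = 27 each, +1 to first 0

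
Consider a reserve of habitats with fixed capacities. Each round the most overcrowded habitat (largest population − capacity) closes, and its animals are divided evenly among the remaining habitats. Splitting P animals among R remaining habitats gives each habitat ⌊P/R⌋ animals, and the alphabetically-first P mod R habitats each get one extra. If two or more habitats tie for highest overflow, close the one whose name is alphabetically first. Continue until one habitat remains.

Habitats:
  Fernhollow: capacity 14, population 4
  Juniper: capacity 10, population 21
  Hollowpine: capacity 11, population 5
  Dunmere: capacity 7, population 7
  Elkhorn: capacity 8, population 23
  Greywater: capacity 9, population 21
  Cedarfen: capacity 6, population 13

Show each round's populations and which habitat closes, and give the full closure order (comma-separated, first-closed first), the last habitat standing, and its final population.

Round 1: Cedarfen=13 Dunmere=7 Elkhorn=23 Fernhollow=4 Greywater=21 Hollowpine=5 Juniper=21 → close Elkhorn (overflow 15)
  23÷6 = 3 each, +1 to first 5
Round 2: Cedarfen=17 Dunmere=11 Fernhollow=8 Greywater=25 Hollowpine=9 Juniper=24 → close Greywater (overflow 16)
  25÷5 = 5 each, +1 to first 0
Round 3: Cedarfen=22 Dunmere=16 Fernhollow=13 Hollowpine=14 Juniper=29 → close Juniper (overflow 19)
  29÷4 = 7 each, +1 to first 1
Round 4: Cedarfen=30 Dunmere=23 Fernhollow=20 Hollowpine=21 → close Cedarfen (overflow 24)
  30÷3 = 10 each, +1 to first 0
Round 5: Dunmere=33 Fernhollow=30 Hollowpine=31 → close Dunmere (overflow 26)
  33÷2 = 16 each, +1 to first 1
Round 6: Fernhollow=47 Hollowpine=47 → close Hollowpine (overflow 36)
  47÷1 = 47 each, +1 to first 0

Closure order: Elkhorn, Greywater, Juniper, Cedarfen, Dunmere, Hollowpine
Last habitat: Fernhollow with 94 animals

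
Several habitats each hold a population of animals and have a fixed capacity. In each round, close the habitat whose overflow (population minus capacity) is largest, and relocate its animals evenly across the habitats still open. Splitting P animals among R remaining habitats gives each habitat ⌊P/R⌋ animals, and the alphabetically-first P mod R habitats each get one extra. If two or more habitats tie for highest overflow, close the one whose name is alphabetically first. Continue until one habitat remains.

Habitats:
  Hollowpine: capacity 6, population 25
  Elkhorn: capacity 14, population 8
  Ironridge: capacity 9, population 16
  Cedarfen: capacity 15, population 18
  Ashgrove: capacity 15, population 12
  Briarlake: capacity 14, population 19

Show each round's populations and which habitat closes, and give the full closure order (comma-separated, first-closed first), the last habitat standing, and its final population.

Round 1: Ashgrove=12 Briarlake=19 Cedarfen=18 Elkhorn=8 Hollowpine=25 Ironridge=16 → close Hollowpine (overflow 19)
  25÷5 = 5 each, +1 to first 0
Round 2: Ashgrove=17 Briarlake=24 Cedarfen=23 Elkhorn=13 Ironridge=21 → close Ironridge (overflow 12)
  21÷4 = 5 each, +1 to first 1
Round 3: Ashgrove=23 Briarlake=29 Cedarfen=28 Elkhorn=18 → close Briarlake (overflow 15)
  29÷3 = 9 each, +1 to first 2
Round 4: Ashgrove=33 Cedarfen=38 Elkhorn=27 → close Cedarfen (overflow 23)
  38÷2 = 19 each, +1 to first 0
Round 5: Ashgrove=52 Elkhorn=46 → close Ashgrove (overflow 37)
  52÷1 = 52 each, +1 to first 0

Closure order: Hollowpine, Ironridge, Briarlake, Cedarfen, Ashgrove
Last habitat: Elkhorn with 98 animals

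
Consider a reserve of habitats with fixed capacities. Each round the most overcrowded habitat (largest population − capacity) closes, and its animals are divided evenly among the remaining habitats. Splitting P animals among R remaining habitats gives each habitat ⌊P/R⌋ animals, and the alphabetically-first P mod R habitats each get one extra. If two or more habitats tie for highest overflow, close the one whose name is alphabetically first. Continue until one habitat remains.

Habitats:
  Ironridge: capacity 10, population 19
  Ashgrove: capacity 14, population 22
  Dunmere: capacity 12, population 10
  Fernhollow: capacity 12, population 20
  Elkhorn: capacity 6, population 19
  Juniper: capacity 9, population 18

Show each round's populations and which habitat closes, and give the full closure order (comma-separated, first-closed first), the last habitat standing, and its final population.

Round 1: Ashgrove=22 Dunmere=10 Elkhorn=19 Fernhollow=20 Ironridge=19 Juniper=18 → close Elkhorn (overflow 13)
  19÷5 = 3 each, +1 to first 4
Round 2: Ashgrove=26 Dunmere=14 Fernhollow=24 Ironridge=23 Juniper=21 → close Ironridge (overflow 13)
  23÷4 = 5 each, +1 to first 3
Round 3: Ashgrove=32 Dunmere=20 Fernhollow=30 Juniper=26 → close Ashgrove (overflow 18)
  32÷3 = 10 each, +1 to first 2
Round 4: Dunmere=31 Fernhollow=41 Juniper=36 → close Fernhollow (overflow 29)
  41÷2 = 20 each, +1 to first 1
Round 5: Dunmere=52 Juniper=56 → close Juniper (overflow 47)
  56÷1 = 56 each, +1 to first 0

Closure order: Elkhorn, Ironridge, Ashgrove, Fernhollow, Juniper
Last habitat: Dunmere with 108 animals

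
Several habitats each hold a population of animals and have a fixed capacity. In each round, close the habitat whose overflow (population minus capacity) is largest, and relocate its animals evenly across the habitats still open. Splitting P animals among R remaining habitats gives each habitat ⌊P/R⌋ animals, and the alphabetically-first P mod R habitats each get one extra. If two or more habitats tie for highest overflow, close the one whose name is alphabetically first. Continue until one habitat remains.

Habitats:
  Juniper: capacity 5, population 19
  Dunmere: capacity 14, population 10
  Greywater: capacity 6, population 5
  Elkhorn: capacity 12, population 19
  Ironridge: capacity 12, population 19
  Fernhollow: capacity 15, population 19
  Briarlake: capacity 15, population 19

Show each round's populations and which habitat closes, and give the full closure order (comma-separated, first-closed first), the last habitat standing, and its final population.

Round 1: Briarlake=19 Dunmere=10 Elkhorn=19 Fernhollow=19 Greywater=5 Ironridge=19 Juniper=19 → close Juniper (overflow 14)
  19÷6 = 3 each, +1 to first 1
Round 2: Briarlake=23 Dunmere=13 Elkhorn=22 Fernhollow=22 Greywater=8 Ironridge=22 → close Elkhorn (overflow 10)
  22÷5 = 4 each, +1 to first 2
Round 3: Briarlake=28 Dunmere=18 Fernhollow=26 Greywater=12 Ironridge=26 → close Ironridge (overflow 14)
  26÷4 = 6 each, +1 to first 2
Round 4: Briarlake=35 Dunmere=25 Fernhollow=32 Greywater=18 → close Briarlake (overflow 20)
  35÷3 = 11 each, +1 to first 2
Round 5: Dunmere=37 Fernhollow=44 Greywater=29 → close Fernhollow (overflow 29)
  44÷2 = 22 each, +1 to first 0
Round 6: Dunmere=59 Greywater=51 → close Dunmere (overflow 45)
  59÷1 = 59 each, +1 to first 0

Closure order: Juniper, Elkhorn, Ironridge, Briarlake, Fernhollow, Dunmere
Last habitat: Greywater with 110 animals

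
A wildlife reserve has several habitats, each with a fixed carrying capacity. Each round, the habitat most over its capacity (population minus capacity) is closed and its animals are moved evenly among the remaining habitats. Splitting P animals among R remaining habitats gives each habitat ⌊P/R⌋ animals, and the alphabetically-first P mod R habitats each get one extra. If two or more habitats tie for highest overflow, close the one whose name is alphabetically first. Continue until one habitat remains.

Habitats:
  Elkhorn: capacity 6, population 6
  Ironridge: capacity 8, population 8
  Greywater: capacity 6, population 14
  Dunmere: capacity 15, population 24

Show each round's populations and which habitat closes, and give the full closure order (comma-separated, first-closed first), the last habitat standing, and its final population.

Round 1: Dunmere=24 Elkhorn=6 Greywater=14 Ironridge=8 → close Dunmere (overflow 9)
  24÷3 = 8 each, +1 to first 0
Round 2: Elkhorn=14 Greywater=22 Ironridge=16 → close Greywater (overflow 16)
  22÷2 = 11 each, +1 to first 0
Round 3: Elkhorn=25 Ironridge=27 → close Elkhorn (overflow 19)
  25÷1 = 25 each, +1 to first 0

Closure order: Dunmere, Greywater, Elkhorn
Last habitat: Ironridge with 52 animals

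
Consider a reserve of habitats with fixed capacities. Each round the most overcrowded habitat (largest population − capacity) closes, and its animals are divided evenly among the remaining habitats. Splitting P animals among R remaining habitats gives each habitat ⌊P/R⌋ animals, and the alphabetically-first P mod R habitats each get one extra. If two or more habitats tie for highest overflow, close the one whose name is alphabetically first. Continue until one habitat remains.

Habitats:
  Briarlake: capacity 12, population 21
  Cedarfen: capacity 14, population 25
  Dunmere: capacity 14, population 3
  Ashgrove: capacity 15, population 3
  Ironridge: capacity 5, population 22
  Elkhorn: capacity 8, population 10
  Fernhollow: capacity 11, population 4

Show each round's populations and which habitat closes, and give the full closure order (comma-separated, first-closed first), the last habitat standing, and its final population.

Round 1: Ashgrove=3 Briarlake=21 Cedarfen=25 Dunmere=3 Elkhorn=10 Fernhollow=4 Ironridge=22 → close Ironridge (overflow 17)
  22÷6 = 3 each, +1 to first 4
Round 2: Ashgrove=7 Briarlake=25 Cedarfen=29 Dunmere=7 Elkhorn=13 Fernhollow=7 → close Cedarfen (overflow 15)
  29÷5 = 5 each, +1 to first 4
Round 3: Ashgrove=13 Briarlake=31 Dunmere=13 Elkhorn=19 Fernhollow=12 → close Briarlake (overflow 19)
  31÷4 = 7 each, +1 to first 3
Round 4: Ashgrove=21 Dunmere=21 Elkhorn=27 Fernhollow=19 → close Elkhorn (overflow 19)
  27÷3 = 9 each, +1 to first 0
Round 5: Ashgrove=30 Dunmere=30 Fernhollow=28 → close Fernhollow (overflow 17)
  28÷2 = 14 each, +1 to first 0
Round 6: Ashgrove=44 Dunmere=44 → close Dunmere (overflow 30)
  44÷1 = 44 each, +1 to first 0

Closure order: Ironridge, Cedarfen, Briarlake, Elkhorn, Fernhollow, Dunmere
Last habitat: Ashgrove with 88 animals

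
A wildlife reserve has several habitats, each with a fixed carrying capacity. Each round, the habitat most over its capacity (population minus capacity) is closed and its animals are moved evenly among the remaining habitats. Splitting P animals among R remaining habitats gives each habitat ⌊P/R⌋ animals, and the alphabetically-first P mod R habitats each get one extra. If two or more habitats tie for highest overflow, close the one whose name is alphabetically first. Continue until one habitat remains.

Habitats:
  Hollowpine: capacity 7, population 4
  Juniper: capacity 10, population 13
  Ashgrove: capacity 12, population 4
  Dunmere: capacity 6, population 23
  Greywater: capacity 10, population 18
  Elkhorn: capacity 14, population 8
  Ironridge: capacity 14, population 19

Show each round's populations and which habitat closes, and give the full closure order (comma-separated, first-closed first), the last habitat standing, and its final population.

Closure order: Dunmere, Greywater, Ironridge, Juniper, Hollowpine, Elkhorn
Last habitat: Ashgrove with 89 animals

Round 1: Ashgrove=4 Dunmere=23 Elkhorn=8 Greywater=18 Hollowpine=4 Ironridge=19 Juniper=13 → close Dunmere (overflow 17)
  23÷6 = 3 each, +1 to first 5
Round 2: Ashgrove=8 Elkhorn=12 Greywater=22 Hollowpine=8 Ironridge=23 Juniper=16 → close Greywater (overflow 12)
  22÷5 = 4 each, +1 to first 2
Round 3: Ashgrove=13 Elkhorn=17 Hollowpine=12 Ironridge=27 Juniper=20 → close Ironridge (overflow 13)
  27÷4 = 6 each, +1 to first 3
Round 4: Ashgrove=20 Elkhorn=24 Hollowpine=19 Juniper=26 → close Juniper (overflow 16)
  26÷3 = 8 each, +1 to first 2
Round 5: Ashgrove=29 Elkhorn=33 Hollowpine=27 → close Hollowpine (overflow 20)
  27÷2 = 13 each, +1 to first 1
Round 6: Ashgrove=43 Elkhorn=46 → close Elkhorn (overflow 32)
  46÷1 = 46 each, +1 to first 0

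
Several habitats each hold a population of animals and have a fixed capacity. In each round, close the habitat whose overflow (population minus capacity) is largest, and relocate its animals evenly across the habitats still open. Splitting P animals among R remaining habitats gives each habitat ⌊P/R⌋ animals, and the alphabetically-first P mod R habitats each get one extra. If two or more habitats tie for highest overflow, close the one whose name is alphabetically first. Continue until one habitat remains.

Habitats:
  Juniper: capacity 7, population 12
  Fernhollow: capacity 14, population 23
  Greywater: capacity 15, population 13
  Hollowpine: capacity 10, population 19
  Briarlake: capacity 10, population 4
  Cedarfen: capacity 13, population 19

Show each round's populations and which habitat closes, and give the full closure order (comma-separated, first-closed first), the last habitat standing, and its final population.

Round 1: Briarlake=4 Cedarfen=19 Fernhollow=23 Greywater=13 Hollowpine=19 Juniper=12 → close Fernhollow (overflow 9)
  23÷5 = 4 each, +1 to first 3
Round 2: Briarlake=9 Cedarfen=24 Greywater=18 Hollowpine=23 Juniper=16 → close Hollowpine (overflow 13)
  23÷4 = 5 each, +1 to first 3
Round 3: Briarlake=15 Cedarfen=30 Greywater=24 Juniper=21 → close Cedarfen (overflow 17)
  30÷3 = 10 each, +1 to first 0
Round 4: Briarlake=25 Greywater=34 Juniper=31 → close Juniper (overflow 24)
  31÷2 = 15 each, +1 to first 1
Round 5: Briarlake=41 Greywater=49 → close Greywater (overflow 34)
  49÷1 = 49 each, +1 to first 0

Closure order: Fernhollow, Hollowpine, Cedarfen, Juniper, Greywater
Last habitat: Briarlake with 90 animals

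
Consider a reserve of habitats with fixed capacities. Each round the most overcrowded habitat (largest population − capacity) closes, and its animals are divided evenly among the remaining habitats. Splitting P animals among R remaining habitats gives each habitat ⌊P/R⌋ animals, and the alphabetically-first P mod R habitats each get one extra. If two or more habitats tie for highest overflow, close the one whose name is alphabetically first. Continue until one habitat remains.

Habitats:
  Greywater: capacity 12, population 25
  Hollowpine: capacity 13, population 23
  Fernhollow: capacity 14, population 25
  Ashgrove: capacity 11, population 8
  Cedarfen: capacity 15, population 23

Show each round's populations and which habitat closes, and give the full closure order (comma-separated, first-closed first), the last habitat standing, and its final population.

Closure order: Greywater, Fernhollow, Hollowpine, Cedarfen
Last habitat: Ashgrove with 104 animals

Round 1: Ashgrove=8 Cedarfen=23 Fernhollow=25 Greywater=25 Hollowpine=23 → close Greywater (overflow 13)
  25÷4 = 6 each, +1 to first 1
Round 2: Ashgrove=15 Cedarfen=29 Fernhollow=31 Hollowpine=29 → close Fernhollow (overflow 17)
  31÷3 = 10 each, +1 to first 1
Round 3: Ashgrove=26 Cedarfen=39 Hollowpine=39 → close Hollowpine (overflow 26)
  39÷2 = 19 each, +1 to first 1
Round 4: Ashgrove=46 Cedarfen=58 → close Cedarfen (overflow 43)
  58÷1 = 58 each, +1 to first 0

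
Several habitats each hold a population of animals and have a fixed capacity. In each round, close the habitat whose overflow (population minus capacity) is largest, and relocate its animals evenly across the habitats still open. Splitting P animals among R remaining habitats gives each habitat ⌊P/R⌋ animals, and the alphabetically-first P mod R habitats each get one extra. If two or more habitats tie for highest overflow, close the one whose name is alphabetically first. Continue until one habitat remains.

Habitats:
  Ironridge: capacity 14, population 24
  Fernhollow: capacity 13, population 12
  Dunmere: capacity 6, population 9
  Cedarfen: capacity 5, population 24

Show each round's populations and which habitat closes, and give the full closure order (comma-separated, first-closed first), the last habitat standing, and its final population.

Closure order: Cedarfen, Ironridge, Dunmere
Last habitat: Fernhollow with 69 animals

Round 1: Cedarfen=24 Dunmere=9 Fernhollow=12 Ironridge=24 → close Cedarfen (overflow 19)
  24÷3 = 8 each, +1 to first 0
Round 2: Dunmere=17 Fernhollow=20 Ironridge=32 → close Ironridge (overflow 18)
  32÷2 = 16 each, +1 to first 0
Round 3: Dunmere=33 Fernhollow=36 → close Dunmere (overflow 27)
  33÷1 = 33 each, +1 to first 0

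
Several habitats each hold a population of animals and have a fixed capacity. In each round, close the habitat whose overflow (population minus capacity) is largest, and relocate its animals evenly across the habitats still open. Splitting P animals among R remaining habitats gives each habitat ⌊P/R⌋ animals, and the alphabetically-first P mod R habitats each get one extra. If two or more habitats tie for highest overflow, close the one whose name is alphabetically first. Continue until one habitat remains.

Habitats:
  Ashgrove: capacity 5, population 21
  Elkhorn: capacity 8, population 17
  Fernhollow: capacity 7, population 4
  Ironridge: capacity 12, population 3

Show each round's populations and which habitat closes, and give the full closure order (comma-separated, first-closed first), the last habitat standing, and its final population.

Round 1: Ashgrove=21 Elkhorn=17 Fernhollow=4 Ironridge=3 → close Ashgrove (overflow 16)
  21÷3 = 7 each, +1 to first 0
Round 2: Elkhorn=24 Fernhollow=11 Ironridge=10 → close Elkhorn (overflow 16)
  24÷2 = 12 each, +1 to first 0
Round 3: Fernhollow=23 Ironridge=22 → close Fernhollow (overflow 16)
  23÷1 = 23 each, +1 to first 0

Closure order: Ashgrove, Elkhorn, Fernhollow
Last habitat: Ironridge with 45 animals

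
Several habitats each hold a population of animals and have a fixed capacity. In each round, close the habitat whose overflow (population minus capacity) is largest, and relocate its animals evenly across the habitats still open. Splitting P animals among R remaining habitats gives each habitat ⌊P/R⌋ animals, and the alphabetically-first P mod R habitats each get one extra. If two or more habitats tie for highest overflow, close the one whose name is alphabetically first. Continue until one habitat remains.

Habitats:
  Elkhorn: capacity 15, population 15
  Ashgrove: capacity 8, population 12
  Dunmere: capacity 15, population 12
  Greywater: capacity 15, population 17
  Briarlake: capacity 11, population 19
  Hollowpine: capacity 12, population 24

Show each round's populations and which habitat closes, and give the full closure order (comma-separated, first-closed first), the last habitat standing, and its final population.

Closure order: Hollowpine, Briarlake, Ashgrove, Elkhorn, Greywater
Last habitat: Dunmere with 99 animals

Round 1: Ashgrove=12 Briarlake=19 Dunmere=12 Elkhorn=15 Greywater=17 Hollowpine=24 → close Hollowpine (overflow 12)
  24÷5 = 4 each, +1 to first 4
Round 2: Ashgrove=17 Briarlake=24 Dunmere=17 Elkhorn=20 Greywater=21 → close Briarlake (overflow 13)
  24÷4 = 6 each, +1 to first 0
Round 3: Ashgrove=23 Dunmere=23 Elkhorn=26 Greywater=27 → close Ashgrove (overflow 15)
  23÷3 = 7 each, +1 to first 2
Round 4: Dunmere=31 Elkhorn=34 Greywater=34 → close Elkhorn (overflow 19)
  34÷2 = 17 each, +1 to first 0
Round 5: Dunmere=48 Greywater=51 → close Greywater (overflow 36)
  51÷1 = 51 each, +1 to first 0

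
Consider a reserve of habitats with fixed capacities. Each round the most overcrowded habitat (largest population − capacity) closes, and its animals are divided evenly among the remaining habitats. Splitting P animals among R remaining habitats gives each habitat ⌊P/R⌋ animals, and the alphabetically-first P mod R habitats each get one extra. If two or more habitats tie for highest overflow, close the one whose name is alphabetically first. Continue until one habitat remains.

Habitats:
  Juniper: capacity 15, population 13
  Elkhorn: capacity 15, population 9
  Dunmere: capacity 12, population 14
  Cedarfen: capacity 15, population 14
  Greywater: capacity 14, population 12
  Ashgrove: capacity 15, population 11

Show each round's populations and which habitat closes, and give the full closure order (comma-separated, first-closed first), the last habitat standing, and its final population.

Closure order: Dunmere, Cedarfen, Greywater, Ashgrove, Juniper
Last habitat: Elkhorn with 73 animals

Round 1: Ashgrove=11 Cedarfen=14 Dunmere=14 Elkhorn=9 Greywater=12 Juniper=13 → close Dunmere (overflow 2)
  14÷5 = 2 each, +1 to first 4
Round 2: Ashgrove=14 Cedarfen=17 Elkhorn=12 Greywater=15 Juniper=15 → close Cedarfen (overflow 2)
  17÷4 = 4 each, +1 to first 1
Round 3: Ashgrove=19 Elkhorn=16 Greywater=19 Juniper=19 → close Greywater (overflow 5)
  19÷3 = 6 each, +1 to first 1
Round 4: Ashgrove=26 Elkhorn=22 Juniper=25 → close Ashgrove (overflow 11)
  26÷2 = 13 each, +1 to first 0
Round 5: Elkhorn=35 Juniper=38 → close Juniper (overflow 23)
  38÷1 = 38 each, +1 to first 0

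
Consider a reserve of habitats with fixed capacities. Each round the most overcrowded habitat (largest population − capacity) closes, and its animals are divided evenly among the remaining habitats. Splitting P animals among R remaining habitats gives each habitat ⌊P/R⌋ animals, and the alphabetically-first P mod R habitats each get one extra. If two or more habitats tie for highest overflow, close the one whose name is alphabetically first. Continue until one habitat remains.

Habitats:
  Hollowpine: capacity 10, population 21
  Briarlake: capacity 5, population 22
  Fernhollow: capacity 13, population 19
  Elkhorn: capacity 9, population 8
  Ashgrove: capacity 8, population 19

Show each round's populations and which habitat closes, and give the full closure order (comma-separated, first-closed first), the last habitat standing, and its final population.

Closure order: Briarlake, Ashgrove, Hollowpine, Fernhollow
Last habitat: Elkhorn with 89 animals

Round 1: Ashgrove=19 Briarlake=22 Elkhorn=8 Fernhollow=19 Hollowpine=21 → close Briarlake (overflow 17)
  22÷4 = 5 each, +1 to first 2
Round 2: Ashgrove=25 Elkhorn=14 Fernhollow=24 Hollowpine=26 → close Ashgrove (overflow 17)
  25÷3 = 8 each, +1 to first 1
Round 3: Elkhorn=23 Fernhollow=32 Hollowpine=34 → close Hollowpine (overflow 24)
  34÷2 = 17 each, +1 to first 0
Round 4: Elkhorn=40 Fernhollow=49 → close Fernhollow (overflow 36)
  49÷1 = 49 each, +1 to first 0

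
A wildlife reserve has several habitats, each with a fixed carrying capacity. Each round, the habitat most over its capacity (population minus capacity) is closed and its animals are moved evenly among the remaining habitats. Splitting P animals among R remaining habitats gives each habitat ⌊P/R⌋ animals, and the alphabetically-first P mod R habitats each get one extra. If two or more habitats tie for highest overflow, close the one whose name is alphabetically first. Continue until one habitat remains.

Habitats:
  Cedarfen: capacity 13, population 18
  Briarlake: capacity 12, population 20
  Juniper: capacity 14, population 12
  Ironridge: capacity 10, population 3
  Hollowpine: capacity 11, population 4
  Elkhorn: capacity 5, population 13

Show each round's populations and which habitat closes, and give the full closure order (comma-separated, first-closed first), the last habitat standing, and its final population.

Round 1: Briarlake=20 Cedarfen=18 Elkhorn=13 Hollowpine=4 Ironridge=3 Juniper=12 → close Briarlake (overflow 8)
  20÷5 = 4 each, +1 to first 0
Round 2: Cedarfen=22 Elkhorn=17 Hollowpine=8 Ironridge=7 Juniper=16 → close Elkhorn (overflow 12)
  17÷4 = 4 each, +1 to first 1
Round 3: Cedarfen=27 Hollowpine=12 Ironridge=11 Juniper=20 → close Cedarfen (overflow 14)
  27÷3 = 9 each, +1 to first 0
Round 4: Hollowpine=21 Ironridge=20 Juniper=29 → close Juniper (overflow 15)
  29÷2 = 14 each, +1 to first 1
Round 5: Hollowpine=36 Ironridge=34 → close Hollowpine (overflow 25)
  36÷1 = 36 each, +1 to first 0

Closure order: Briarlake, Elkhorn, Cedarfen, Juniper, Hollowpine
Last habitat: Ironridge with 70 animals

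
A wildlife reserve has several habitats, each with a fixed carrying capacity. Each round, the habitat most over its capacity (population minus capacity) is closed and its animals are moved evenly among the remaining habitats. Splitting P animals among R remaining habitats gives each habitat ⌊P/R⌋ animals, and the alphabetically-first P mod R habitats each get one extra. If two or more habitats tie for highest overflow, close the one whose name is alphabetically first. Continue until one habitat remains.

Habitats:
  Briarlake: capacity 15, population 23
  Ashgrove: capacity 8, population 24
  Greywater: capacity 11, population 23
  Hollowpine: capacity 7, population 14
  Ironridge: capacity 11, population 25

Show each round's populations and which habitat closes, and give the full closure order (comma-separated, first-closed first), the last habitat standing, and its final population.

Round 1: Ashgrove=24 Briarlake=23 Greywater=23 Hollowpine=14 Ironridge=25 → close Ashgrove (overflow 16)
  24÷4 = 6 each, +1 to first 0
Round 2: Briarlake=29 Greywater=29 Hollowpine=20 Ironridge=31 → close Ironridge (overflow 20)
  31÷3 = 10 each, +1 to first 1
Round 3: Briarlake=40 Greywater=39 Hollowpine=30 → close Greywater (overflow 28)
  39÷2 = 19 each, +1 to first 1
Round 4: Briarlake=60 Hollowpine=49 → close Briarlake (overflow 45)
  60÷1 = 60 each, +1 to first 0

Closure order: Ashgrove, Ironridge, Greywater, Briarlake
Last habitat: Hollowpine with 109 animals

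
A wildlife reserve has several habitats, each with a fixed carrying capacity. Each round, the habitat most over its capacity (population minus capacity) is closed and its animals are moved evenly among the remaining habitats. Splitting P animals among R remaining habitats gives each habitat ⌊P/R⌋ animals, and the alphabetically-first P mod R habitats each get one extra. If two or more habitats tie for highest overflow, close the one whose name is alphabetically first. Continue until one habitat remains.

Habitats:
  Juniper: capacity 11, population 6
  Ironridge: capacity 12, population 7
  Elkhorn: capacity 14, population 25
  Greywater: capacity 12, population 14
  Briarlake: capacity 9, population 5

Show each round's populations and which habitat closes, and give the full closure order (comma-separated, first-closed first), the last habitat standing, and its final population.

Round 1: Briarlake=5 Elkhorn=25 Greywater=14 Ironridge=7 Juniper=6 → close Elkhorn (overflow 11)
  25÷4 = 6 each, +1 to first 1
Round 2: Briarlake=12 Greywater=20 Ironridge=13 Juniper=12 → close Greywater (overflow 8)
  20÷3 = 6 each, +1 to first 2
Round 3: Briarlake=19 Ironridge=20 Juniper=18 → close Briarlake (overflow 10)
  19÷2 = 9 each, +1 to first 1
Round 4: Ironridge=30 Juniper=27 → close Ironridge (overflow 18)
  30÷1 = 30 each, +1 to first 0

Closure order: Elkhorn, Greywater, Briarlake, Ironridge
Last habitat: Juniper with 57 animals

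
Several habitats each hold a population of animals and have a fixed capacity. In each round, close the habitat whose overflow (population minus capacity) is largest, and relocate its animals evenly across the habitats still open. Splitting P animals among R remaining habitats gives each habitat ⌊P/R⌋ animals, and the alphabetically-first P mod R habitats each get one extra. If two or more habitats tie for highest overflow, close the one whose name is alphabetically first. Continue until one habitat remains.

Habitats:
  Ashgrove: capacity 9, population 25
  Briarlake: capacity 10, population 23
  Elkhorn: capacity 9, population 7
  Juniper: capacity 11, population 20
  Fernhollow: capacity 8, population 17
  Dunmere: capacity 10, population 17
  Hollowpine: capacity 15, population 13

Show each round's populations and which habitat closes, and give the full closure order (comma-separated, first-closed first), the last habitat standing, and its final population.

Closure order: Ashgrove, Briarlake, Fernhollow, Dunmere, Juniper, Elkhorn
Last habitat: Hollowpine with 122 animals

Round 1: Ashgrove=25 Briarlake=23 Dunmere=17 Elkhorn=7 Fernhollow=17 Hollowpine=13 Juniper=20 → close Ashgrove (overflow 16)
  25÷6 = 4 each, +1 to first 1
Round 2: Briarlake=28 Dunmere=21 Elkhorn=11 Fernhollow=21 Hollowpine=17 Juniper=24 → close Briarlake (overflow 18)
  28÷5 = 5 each, +1 to first 3
Round 3: Dunmere=27 Elkhorn=17 Fernhollow=27 Hollowpine=22 Juniper=29 → close Fernhollow (overflow 19)
  27÷4 = 6 each, +1 to first 3
Round 4: Dunmere=34 Elkhorn=24 Hollowpine=29 Juniper=35 → close Dunmere (overflow 24)
  34÷3 = 11 each, +1 to first 1
Round 5: Elkhorn=36 Hollowpine=40 Juniper=46 → close Juniper (overflow 35)
  46÷2 = 23 each, +1 to first 0
Round 6: Elkhorn=59 Hollowpine=63 → close Elkhorn (overflow 50)
  59÷1 = 59 each, +1 to first 0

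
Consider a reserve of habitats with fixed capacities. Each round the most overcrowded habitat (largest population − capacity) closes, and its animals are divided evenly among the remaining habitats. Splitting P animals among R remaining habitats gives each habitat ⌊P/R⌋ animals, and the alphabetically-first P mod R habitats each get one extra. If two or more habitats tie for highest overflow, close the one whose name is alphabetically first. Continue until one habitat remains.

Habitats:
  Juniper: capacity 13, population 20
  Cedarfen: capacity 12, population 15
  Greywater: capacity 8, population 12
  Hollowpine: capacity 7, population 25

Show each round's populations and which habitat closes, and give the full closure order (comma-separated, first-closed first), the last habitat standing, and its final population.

Round 1: Cedarfen=15 Greywater=12 Hollowpine=25 Juniper=20 → close Hollowpine (overflow 18)
  25÷3 = 8 each, +1 to first 1
Round 2: Cedarfen=24 Greywater=20 Juniper=28 → close Juniper (overflow 15)
  28÷2 = 14 each, +1 to first 0
Round 3: Cedarfen=38 Greywater=34 → close Cedarfen (overflow 26)
  38÷1 = 38 each, +1 to first 0

Closure order: Hollowpine, Juniper, Cedarfen
Last habitat: Greywater with 72 animals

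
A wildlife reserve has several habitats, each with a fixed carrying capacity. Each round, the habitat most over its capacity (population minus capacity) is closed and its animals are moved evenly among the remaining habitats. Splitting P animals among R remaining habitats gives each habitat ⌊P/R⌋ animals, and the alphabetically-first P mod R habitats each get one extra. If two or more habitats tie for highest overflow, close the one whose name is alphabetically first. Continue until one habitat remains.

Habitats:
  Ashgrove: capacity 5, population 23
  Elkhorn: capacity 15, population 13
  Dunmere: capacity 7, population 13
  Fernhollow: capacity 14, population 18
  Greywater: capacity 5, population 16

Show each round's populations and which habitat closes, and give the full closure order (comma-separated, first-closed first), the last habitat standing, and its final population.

Closure order: Ashgrove, Greywater, Dunmere, Fernhollow
Last habitat: Elkhorn with 83 animals

Round 1: Ashgrove=23 Dunmere=13 Elkhorn=13 Fernhollow=18 Greywater=16 → close Ashgrove (overflow 18)
  23÷4 = 5 each, +1 to first 3
Round 2: Dunmere=19 Elkhorn=19 Fernhollow=24 Greywater=21 → close Greywater (overflow 16)
  21÷3 = 7 each, +1 to first 0
Round 3: Dunmere=26 Elkhorn=26 Fernhollow=31 → close Dunmere (overflow 19)
  26÷2 = 13 each, +1 to first 0
Round 4: Elkhorn=39 Fernhollow=44 → close Fernhollow (overflow 30)
  44÷1 = 44 each, +1 to first 0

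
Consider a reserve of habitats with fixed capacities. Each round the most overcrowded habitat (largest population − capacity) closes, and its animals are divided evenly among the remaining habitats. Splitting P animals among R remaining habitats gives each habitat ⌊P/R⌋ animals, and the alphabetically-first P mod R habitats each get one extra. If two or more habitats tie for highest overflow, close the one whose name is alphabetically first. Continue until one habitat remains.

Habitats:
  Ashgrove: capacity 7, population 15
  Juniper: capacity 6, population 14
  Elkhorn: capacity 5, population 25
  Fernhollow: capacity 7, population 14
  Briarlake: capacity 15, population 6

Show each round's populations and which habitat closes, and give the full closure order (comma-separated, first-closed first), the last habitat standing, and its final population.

Closure order: Elkhorn, Ashgrove, Juniper, Fernhollow
Last habitat: Briarlake with 74 animals

Round 1: Ashgrove=15 Briarlake=6 Elkhorn=25 Fernhollow=14 Juniper=14 → close Elkhorn (overflow 20)
  25÷4 = 6 each, +1 to first 1
Round 2: Ashgrove=22 Briarlake=12 Fernhollow=20 Juniper=20 → close Ashgrove (overflow 15)
  22÷3 = 7 each, +1 to first 1
Round 3: Briarlake=20 Fernhollow=27 Juniper=27 → close Juniper (overflow 21)
  27÷2 = 13 each, +1 to first 1
Round 4: Briarlake=34 Fernhollow=40 → close Fernhollow (overflow 33)
  40÷1 = 40 each, +1 to first 0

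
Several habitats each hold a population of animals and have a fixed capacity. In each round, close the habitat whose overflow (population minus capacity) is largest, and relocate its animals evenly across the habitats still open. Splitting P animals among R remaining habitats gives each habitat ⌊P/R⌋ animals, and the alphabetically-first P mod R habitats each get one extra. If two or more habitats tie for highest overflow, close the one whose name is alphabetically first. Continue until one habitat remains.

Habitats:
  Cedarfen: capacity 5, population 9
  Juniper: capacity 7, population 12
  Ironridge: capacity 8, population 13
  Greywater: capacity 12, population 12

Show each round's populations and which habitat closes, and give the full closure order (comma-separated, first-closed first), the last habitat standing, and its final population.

Round 1: Cedarfen=9 Greywater=12 Ironridge=13 Juniper=12 → close Ironridge (overflow 5)
  13÷3 = 4 each, +1 to first 1
Round 2: Cedarfen=14 Greywater=16 Juniper=16 → close Cedarfen (overflow 9)
  14÷2 = 7 each, +1 to first 0
Round 3: Greywater=23 Juniper=23 → close Juniper (overflow 16)
  23÷1 = 23 each, +1 to first 0

Closure order: Ironridge, Cedarfen, Juniper
Last habitat: Greywater with 46 animals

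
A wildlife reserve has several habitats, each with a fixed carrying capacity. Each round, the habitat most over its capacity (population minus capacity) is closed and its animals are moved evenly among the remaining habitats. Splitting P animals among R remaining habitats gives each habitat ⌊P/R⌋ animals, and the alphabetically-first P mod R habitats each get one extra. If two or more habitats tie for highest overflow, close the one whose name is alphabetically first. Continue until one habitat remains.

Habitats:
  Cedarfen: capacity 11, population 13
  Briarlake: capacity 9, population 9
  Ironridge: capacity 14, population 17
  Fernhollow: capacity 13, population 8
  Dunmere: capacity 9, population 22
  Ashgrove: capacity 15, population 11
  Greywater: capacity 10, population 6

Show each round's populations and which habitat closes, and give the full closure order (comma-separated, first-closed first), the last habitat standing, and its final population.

Round 1: Ashgrove=11 Briarlake=9 Cedarfen=13 Dunmere=22 Fernhollow=8 Greywater=6 Ironridge=17 → close Dunmere (overflow 13)
  22÷6 = 3 each, +1 to first 4
Round 2: Ashgrove=15 Briarlake=13 Cedarfen=17 Fernhollow=12 Greywater=9 Ironridge=20 → close Cedarfen (overflow 6)
  17÷5 = 3 each, +1 to first 2
Round 3: Ashgrove=19 Briarlake=17 Fernhollow=15 Greywater=12 Ironridge=23 → close Ironridge (overflow 9)
  23÷4 = 5 each, +1 to first 3
Round 4: Ashgrove=25 Briarlake=23 Fernhollow=21 Greywater=17 → close Briarlake (overflow 14)
  23÷3 = 7 each, +1 to first 2
Round 5: Ashgrove=33 Fernhollow=29 Greywater=24 → close Ashgrove (overflow 18)
  33÷2 = 16 each, +1 to first 1
Round 6: Fernhollow=46 Greywater=40 → close Fernhollow (overflow 33)
  46÷1 = 46 each, +1 to first 0

Closure order: Dunmere, Cedarfen, Ironridge, Briarlake, Ashgrove, Fernhollow
Last habitat: Greywater with 86 animals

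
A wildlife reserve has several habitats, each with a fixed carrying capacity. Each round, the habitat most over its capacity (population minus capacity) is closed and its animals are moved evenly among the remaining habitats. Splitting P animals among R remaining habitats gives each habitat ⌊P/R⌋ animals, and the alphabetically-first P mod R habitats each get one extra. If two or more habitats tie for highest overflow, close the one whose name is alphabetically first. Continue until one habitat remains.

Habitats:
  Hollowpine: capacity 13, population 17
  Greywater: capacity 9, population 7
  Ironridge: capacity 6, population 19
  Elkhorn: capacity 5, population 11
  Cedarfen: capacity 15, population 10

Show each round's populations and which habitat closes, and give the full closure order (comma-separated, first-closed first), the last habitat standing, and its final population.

Round 1: Cedarfen=10 Elkhorn=11 Greywater=7 Hollowpine=17 Ironridge=19 → close Ironridge (overflow 13)
  19÷4 = 4 each, +1 to first 3
Round 2: Cedarfen=15 Elkhorn=16 Greywater=12 Hollowpine=21 → close Elkhorn (overflow 11)
  16÷3 = 5 each, +1 to first 1
Round 3: Cedarfen=21 Greywater=17 Hollowpine=26 → close Hollowpine (overflow 13)
  26÷2 = 13 each, +1 to first 0
Round 4: Cedarfen=34 Greywater=30 → close Greywater (overflow 21)
  30÷1 = 30 each, +1 to first 0

Closure order: Ironridge, Elkhorn, Hollowpine, Greywater
Last habitat: Cedarfen with 64 animals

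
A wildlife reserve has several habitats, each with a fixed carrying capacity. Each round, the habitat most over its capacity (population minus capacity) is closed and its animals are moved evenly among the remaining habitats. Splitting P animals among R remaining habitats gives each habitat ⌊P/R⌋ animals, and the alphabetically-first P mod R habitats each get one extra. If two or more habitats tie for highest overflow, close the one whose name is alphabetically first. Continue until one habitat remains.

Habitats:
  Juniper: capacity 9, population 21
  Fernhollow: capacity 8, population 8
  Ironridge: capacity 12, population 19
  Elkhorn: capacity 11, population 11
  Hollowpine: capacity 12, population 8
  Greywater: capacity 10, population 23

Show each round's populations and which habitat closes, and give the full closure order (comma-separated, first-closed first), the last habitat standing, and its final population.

Closure order: Greywater, Juniper, Ironridge, Elkhorn, Fernhollow
Last habitat: Hollowpine with 90 animals

Round 1: Elkhorn=11 Fernhollow=8 Greywater=23 Hollowpine=8 Ironridge=19 Juniper=21 → close Greywater (overflow 13)
  23÷5 = 4 each, +1 to first 3
Round 2: Elkhorn=16 Fernhollow=13 Hollowpine=13 Ironridge=23 Juniper=25 → close Juniper (overflow 16)
  25÷4 = 6 each, +1 to first 1
Round 3: Elkhorn=23 Fernhollow=19 Hollowpine=19 Ironridge=29 → close Ironridge (overflow 17)
  29÷3 = 9 each, +1 to first 2
Round 4: Elkhorn=33 Fernhollow=29 Hollowpine=28 → close Elkhorn (overflow 22)
  33÷2 = 16 each, +1 to first 1
Round 5: Fernhollow=46 Hollowpine=44 → close Fernhollow (overflow 38)
  46÷1 = 46 each, +1 to first 0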